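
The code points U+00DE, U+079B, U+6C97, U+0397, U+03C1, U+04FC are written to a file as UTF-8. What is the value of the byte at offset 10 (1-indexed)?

1-indexed offset 10 is 0-indexed offset 9.
U+00DE → 2-byte form C3 9E at offsets 0–1.
U+079B → 2-byte form DE 9B at offsets 2–3.
U+6C97 → 3-byte form E6 B2 97 at offsets 4–6.
U+0397 → 2-byte form CE 97 at offsets 7–8.
U+03C1 → 2-byte form CF 81 at offsets 9–10.
Offset 9 falls in char 5's range; it's byte 1 of CF 81 = 0xCF.

0xCF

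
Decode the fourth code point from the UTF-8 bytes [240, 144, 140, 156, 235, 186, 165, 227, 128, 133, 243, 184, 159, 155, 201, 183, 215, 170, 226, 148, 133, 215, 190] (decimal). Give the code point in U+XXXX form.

U+F87DB

Offset 0: leading byte 0xF0 = 11110000 → 4-byte char #1 = F0 90 8C 9C.
Offset 4: leading byte 0xEB = 11101011 → 3-byte char #2 = EB BA A5.
Offset 7: leading byte 0xE3 = 11100011 → 3-byte char #3 = E3 80 85.
Offset 10: leading byte 0xF3 = 11110011 → 4-byte char #4 = F3 B8 9F 9B.
Leading byte 0xF3 = 11110011 matches 11110xxx → 4-byte sequence.
Byte 1: 0xF3 = 11110011, payload 011 (3 bits).
Byte 2: 0xB8 = 10111000 (10xxxxxx ✓), payload 111000.
Byte 3: 0x9F = 10011111 (10xxxxxx ✓), payload 011111.
Byte 4: 0x9B = 10011011 (10xxxxxx ✓), payload 011011.
Concatenate: 011111000011111011011 = 0xF87DB (21 bits → U+F87DB).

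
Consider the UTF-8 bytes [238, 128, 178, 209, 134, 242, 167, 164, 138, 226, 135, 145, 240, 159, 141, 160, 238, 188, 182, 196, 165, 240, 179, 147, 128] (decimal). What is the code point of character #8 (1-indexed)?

Offset 0: leading byte 0xEE = 11101110 → 3-byte char #1 = EE 80 B2.
Offset 3: leading byte 0xD1 = 11010001 → 2-byte char #2 = D1 86.
Offset 5: leading byte 0xF2 = 11110010 → 4-byte char #3 = F2 A7 A4 8A.
Offset 9: leading byte 0xE2 = 11100010 → 3-byte char #4 = E2 87 91.
Offset 12: leading byte 0xF0 = 11110000 → 4-byte char #5 = F0 9F 8D A0.
Offset 16: leading byte 0xEE = 11101110 → 3-byte char #6 = EE BC B6.
Offset 19: leading byte 0xC4 = 11000100 → 2-byte char #7 = C4 A5.
Offset 21: leading byte 0xF0 = 11110000 → 4-byte char #8 = F0 B3 93 80.
Leading byte 0xF0 = 11110000 matches 11110xxx → 4-byte sequence.
Byte 1: 0xF0 = 11110000, payload 000 (3 bits).
Byte 2: 0xB3 = 10110011 (10xxxxxx ✓), payload 110011.
Byte 3: 0x93 = 10010011 (10xxxxxx ✓), payload 010011.
Byte 4: 0x80 = 10000000 (10xxxxxx ✓), payload 000000.
Concatenate: 000110011010011000000 = 0x334C0 (21 bits → U+334C0).

U+334C0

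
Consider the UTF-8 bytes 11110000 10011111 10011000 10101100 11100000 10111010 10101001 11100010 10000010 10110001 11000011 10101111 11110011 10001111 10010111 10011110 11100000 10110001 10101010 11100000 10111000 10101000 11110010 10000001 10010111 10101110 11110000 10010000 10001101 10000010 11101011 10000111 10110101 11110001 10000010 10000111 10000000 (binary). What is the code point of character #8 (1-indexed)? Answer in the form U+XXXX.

U+815EE

Offset 0: leading byte 0xF0 = 11110000 → 4-byte char #1 = F0 9F 98 AC.
Offset 4: leading byte 0xE0 = 11100000 → 3-byte char #2 = E0 BA A9.
Offset 7: leading byte 0xE2 = 11100010 → 3-byte char #3 = E2 82 B1.
Offset 10: leading byte 0xC3 = 11000011 → 2-byte char #4 = C3 AF.
Offset 12: leading byte 0xF3 = 11110011 → 4-byte char #5 = F3 8F 97 9E.
Offset 16: leading byte 0xE0 = 11100000 → 3-byte char #6 = E0 B1 AA.
Offset 19: leading byte 0xE0 = 11100000 → 3-byte char #7 = E0 B8 A8.
Offset 22: leading byte 0xF2 = 11110010 → 4-byte char #8 = F2 81 97 AE.
Leading byte 0xF2 = 11110010 matches 11110xxx → 4-byte sequence.
Byte 1: 0xF2 = 11110010, payload 010 (3 bits).
Byte 2: 0x81 = 10000001 (10xxxxxx ✓), payload 000001.
Byte 3: 0x97 = 10010111 (10xxxxxx ✓), payload 010111.
Byte 4: 0xAE = 10101110 (10xxxxxx ✓), payload 101110.
Concatenate: 010000001010111101110 = 0x815EE (21 bits → U+815EE).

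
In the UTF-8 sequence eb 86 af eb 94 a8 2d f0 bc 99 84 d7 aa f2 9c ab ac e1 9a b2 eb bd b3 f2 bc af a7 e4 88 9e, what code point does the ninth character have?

U+BCBE7

Offset 0: leading byte 0xEB = 11101011 → 3-byte char #1 = EB 86 AF.
Offset 3: leading byte 0xEB = 11101011 → 3-byte char #2 = EB 94 A8.
Offset 6: leading byte 0x2D = 00101101 → 1-byte char #3 = 2D.
Offset 7: leading byte 0xF0 = 11110000 → 4-byte char #4 = F0 BC 99 84.
Offset 11: leading byte 0xD7 = 11010111 → 2-byte char #5 = D7 AA.
Offset 13: leading byte 0xF2 = 11110010 → 4-byte char #6 = F2 9C AB AC.
Offset 17: leading byte 0xE1 = 11100001 → 3-byte char #7 = E1 9A B2.
Offset 20: leading byte 0xEB = 11101011 → 3-byte char #8 = EB BD B3.
Offset 23: leading byte 0xF2 = 11110010 → 4-byte char #9 = F2 BC AF A7.
Leading byte 0xF2 = 11110010 matches 11110xxx → 4-byte sequence.
Byte 1: 0xF2 = 11110010, payload 010 (3 bits).
Byte 2: 0xBC = 10111100 (10xxxxxx ✓), payload 111100.
Byte 3: 0xAF = 10101111 (10xxxxxx ✓), payload 101111.
Byte 4: 0xA7 = 10100111 (10xxxxxx ✓), payload 100111.
Concatenate: 010111100101111100111 = 0xBCBE7 (21 bits → U+BCBE7).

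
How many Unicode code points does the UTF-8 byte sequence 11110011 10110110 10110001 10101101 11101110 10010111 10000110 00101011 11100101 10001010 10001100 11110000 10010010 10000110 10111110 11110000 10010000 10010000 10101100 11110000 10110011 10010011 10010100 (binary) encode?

7

Byte at offset 0: 0xF3 = 11110011 → 4-byte char (#1). Advance 4.
Byte at offset 4: 0xEE = 11101110 → 3-byte char (#2). Advance 3.
Byte at offset 7: 0x2B = 00101011 → 1-byte char (#3). Advance 1.
Byte at offset 8: 0xE5 = 11100101 → 3-byte char (#4). Advance 3.
Byte at offset 11: 0xF0 = 11110000 → 4-byte char (#5). Advance 4.
Byte at offset 15: 0xF0 = 11110000 → 4-byte char (#6). Advance 4.
Byte at offset 19: 0xF0 = 11110000 → 4-byte char (#7). Advance 4.
Reached end at offset 23 after 7 code points.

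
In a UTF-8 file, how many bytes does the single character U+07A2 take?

2

U+07A2 = 0x7A2. UTF-8 uses 1 byte below 0x80, 2 below 0x800, 3 below 0x10000, 4 up to 0x10FFFF. 0x7A2 is in U+0080–U+07FF → 2 bytes.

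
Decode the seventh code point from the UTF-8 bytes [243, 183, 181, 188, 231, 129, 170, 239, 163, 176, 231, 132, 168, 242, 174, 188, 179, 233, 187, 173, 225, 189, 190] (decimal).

U+1F7E

Offset 0: leading byte 0xF3 = 11110011 → 4-byte char #1 = F3 B7 B5 BC.
Offset 4: leading byte 0xE7 = 11100111 → 3-byte char #2 = E7 81 AA.
Offset 7: leading byte 0xEF = 11101111 → 3-byte char #3 = EF A3 B0.
Offset 10: leading byte 0xE7 = 11100111 → 3-byte char #4 = E7 84 A8.
Offset 13: leading byte 0xF2 = 11110010 → 4-byte char #5 = F2 AE BC B3.
Offset 17: leading byte 0xE9 = 11101001 → 3-byte char #6 = E9 BB AD.
Offset 20: leading byte 0xE1 = 11100001 → 3-byte char #7 = E1 BD BE.
Leading byte 0xE1 = 11100001 matches 1110xxxx → 3-byte sequence.
Byte 1: 0xE1 = 11100001, payload 0001 (4 bits).
Byte 2: 0xBD = 10111101 (10xxxxxx ✓), payload 111101.
Byte 3: 0xBE = 10111110 (10xxxxxx ✓), payload 111110.
Concatenate: 0001111101111110 = 0x1F7E (16 bits → U+1F7E).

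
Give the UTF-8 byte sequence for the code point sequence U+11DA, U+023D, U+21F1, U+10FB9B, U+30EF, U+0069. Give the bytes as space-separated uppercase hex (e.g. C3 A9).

E1 87 9A C8 BD E2 87 B1 F4 8F AE 9B E3 83 AF 69

U+11DA: 3-byte form → E1 87 9A.
U+023D: 2-byte form → C8 BD.
U+21F1: 3-byte form → E2 87 B1.
U+10FB9B: 4-byte form → F4 8F AE 9B.
U+30EF: 3-byte form → E3 83 AF.
U+0069: 1-byte form → 69.
Concatenated (16 bytes): E1 87 9A C8 BD E2 87 B1 F4 8F AE 9B E3 83 AF 69.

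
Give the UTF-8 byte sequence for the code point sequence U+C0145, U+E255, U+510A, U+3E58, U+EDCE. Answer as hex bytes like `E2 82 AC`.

F3 80 85 85 EE 89 95 E5 84 8A E3 B9 98 EE B7 8E

U+C0145: 4-byte form → F3 80 85 85.
U+E255: 3-byte form → EE 89 95.
U+510A: 3-byte form → E5 84 8A.
U+3E58: 3-byte form → E3 B9 98.
U+EDCE: 3-byte form → EE B7 8E.
Concatenated (16 bytes): F3 80 85 85 EE 89 95 E5 84 8A E3 B9 98 EE B7 8E.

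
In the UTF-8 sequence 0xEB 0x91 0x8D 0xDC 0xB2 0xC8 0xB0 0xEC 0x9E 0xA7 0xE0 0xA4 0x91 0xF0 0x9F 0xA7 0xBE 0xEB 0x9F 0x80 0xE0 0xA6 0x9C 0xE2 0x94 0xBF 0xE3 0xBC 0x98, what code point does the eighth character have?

U+099C

Offset 0: leading byte 0xEB = 11101011 → 3-byte char #1 = EB 91 8D.
Offset 3: leading byte 0xDC = 11011100 → 2-byte char #2 = DC B2.
Offset 5: leading byte 0xC8 = 11001000 → 2-byte char #3 = C8 B0.
Offset 7: leading byte 0xEC = 11101100 → 3-byte char #4 = EC 9E A7.
Offset 10: leading byte 0xE0 = 11100000 → 3-byte char #5 = E0 A4 91.
Offset 13: leading byte 0xF0 = 11110000 → 4-byte char #6 = F0 9F A7 BE.
Offset 17: leading byte 0xEB = 11101011 → 3-byte char #7 = EB 9F 80.
Offset 20: leading byte 0xE0 = 11100000 → 3-byte char #8 = E0 A6 9C.
Leading byte 0xE0 = 11100000 matches 1110xxxx → 3-byte sequence.
Byte 1: 0xE0 = 11100000, payload 0000 (4 bits).
Byte 2: 0xA6 = 10100110 (10xxxxxx ✓), payload 100110.
Byte 3: 0x9C = 10011100 (10xxxxxx ✓), payload 011100.
Concatenate: 0000100110011100 = 0x99C (16 bits → U+099C).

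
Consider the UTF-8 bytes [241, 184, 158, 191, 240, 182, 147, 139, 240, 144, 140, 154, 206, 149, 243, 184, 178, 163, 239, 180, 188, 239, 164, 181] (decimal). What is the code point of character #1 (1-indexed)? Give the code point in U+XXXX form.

U+787BF

Offset 0: leading byte 0xF1 = 11110001 → 4-byte char #1 = F1 B8 9E BF.
Leading byte 0xF1 = 11110001 matches 11110xxx → 4-byte sequence.
Byte 1: 0xF1 = 11110001, payload 001 (3 bits).
Byte 2: 0xB8 = 10111000 (10xxxxxx ✓), payload 111000.
Byte 3: 0x9E = 10011110 (10xxxxxx ✓), payload 011110.
Byte 4: 0xBF = 10111111 (10xxxxxx ✓), payload 111111.
Concatenate: 001111000011110111111 = 0x787BF (21 bits → U+787BF).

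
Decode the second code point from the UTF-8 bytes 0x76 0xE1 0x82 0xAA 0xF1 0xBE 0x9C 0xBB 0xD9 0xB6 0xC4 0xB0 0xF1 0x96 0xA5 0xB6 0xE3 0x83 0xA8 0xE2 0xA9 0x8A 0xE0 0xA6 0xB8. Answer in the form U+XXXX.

Offset 0: leading byte 0x76 = 01110110 → 1-byte char #1 = 76.
Offset 1: leading byte 0xE1 = 11100001 → 3-byte char #2 = E1 82 AA.
Leading byte 0xE1 = 11100001 matches 1110xxxx → 3-byte sequence.
Byte 1: 0xE1 = 11100001, payload 0001 (4 bits).
Byte 2: 0x82 = 10000010 (10xxxxxx ✓), payload 000010.
Byte 3: 0xAA = 10101010 (10xxxxxx ✓), payload 101010.
Concatenate: 0001000010101010 = 0x10AA (16 bits → U+10AA).

U+10AA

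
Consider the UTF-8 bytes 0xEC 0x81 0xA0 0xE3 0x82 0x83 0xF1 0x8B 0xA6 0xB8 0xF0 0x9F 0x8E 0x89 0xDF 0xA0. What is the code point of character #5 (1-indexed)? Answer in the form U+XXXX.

U+07E0

Offset 0: leading byte 0xEC = 11101100 → 3-byte char #1 = EC 81 A0.
Offset 3: leading byte 0xE3 = 11100011 → 3-byte char #2 = E3 82 83.
Offset 6: leading byte 0xF1 = 11110001 → 4-byte char #3 = F1 8B A6 B8.
Offset 10: leading byte 0xF0 = 11110000 → 4-byte char #4 = F0 9F 8E 89.
Offset 14: leading byte 0xDF = 11011111 → 2-byte char #5 = DF A0.
Leading byte 0xDF = 11011111 matches 110xxxxx → 2-byte sequence.
Byte 1: 0xDF = 11011111, payload 11111 (5 bits).
Byte 2: 0xA0 = 10100000 (10xxxxxx ✓), payload 100000.
Concatenate: 11111100000 = 0x7E0 (11 bits → U+07E0).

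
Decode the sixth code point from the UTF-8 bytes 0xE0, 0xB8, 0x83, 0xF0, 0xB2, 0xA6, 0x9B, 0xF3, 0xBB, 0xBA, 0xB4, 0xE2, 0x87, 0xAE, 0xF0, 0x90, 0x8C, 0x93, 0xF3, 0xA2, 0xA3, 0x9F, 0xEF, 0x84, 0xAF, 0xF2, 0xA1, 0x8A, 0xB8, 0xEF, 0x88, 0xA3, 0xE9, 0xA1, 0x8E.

U+E28DF

Offset 0: leading byte 0xE0 = 11100000 → 3-byte char #1 = E0 B8 83.
Offset 3: leading byte 0xF0 = 11110000 → 4-byte char #2 = F0 B2 A6 9B.
Offset 7: leading byte 0xF3 = 11110011 → 4-byte char #3 = F3 BB BA B4.
Offset 11: leading byte 0xE2 = 11100010 → 3-byte char #4 = E2 87 AE.
Offset 14: leading byte 0xF0 = 11110000 → 4-byte char #5 = F0 90 8C 93.
Offset 18: leading byte 0xF3 = 11110011 → 4-byte char #6 = F3 A2 A3 9F.
Leading byte 0xF3 = 11110011 matches 11110xxx → 4-byte sequence.
Byte 1: 0xF3 = 11110011, payload 011 (3 bits).
Byte 2: 0xA2 = 10100010 (10xxxxxx ✓), payload 100010.
Byte 3: 0xA3 = 10100011 (10xxxxxx ✓), payload 100011.
Byte 4: 0x9F = 10011111 (10xxxxxx ✓), payload 011111.
Concatenate: 011100010100011011111 = 0xE28DF (21 bits → U+E28DF).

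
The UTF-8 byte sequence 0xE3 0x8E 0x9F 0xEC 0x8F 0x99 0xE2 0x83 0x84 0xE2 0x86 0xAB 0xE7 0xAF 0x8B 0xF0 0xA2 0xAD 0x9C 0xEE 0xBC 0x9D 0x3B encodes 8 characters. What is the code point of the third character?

Offset 0: leading byte 0xE3 = 11100011 → 3-byte char #1 = E3 8E 9F.
Offset 3: leading byte 0xEC = 11101100 → 3-byte char #2 = EC 8F 99.
Offset 6: leading byte 0xE2 = 11100010 → 3-byte char #3 = E2 83 84.
Leading byte 0xE2 = 11100010 matches 1110xxxx → 3-byte sequence.
Byte 1: 0xE2 = 11100010, payload 0010 (4 bits).
Byte 2: 0x83 = 10000011 (10xxxxxx ✓), payload 000011.
Byte 3: 0x84 = 10000100 (10xxxxxx ✓), payload 000100.
Concatenate: 0010000011000100 = 0x20C4 (16 bits → U+20C4).

U+20C4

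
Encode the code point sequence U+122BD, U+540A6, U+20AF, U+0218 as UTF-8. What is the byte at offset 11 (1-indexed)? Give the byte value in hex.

0xAF

1-indexed offset 11 is 0-indexed offset 10.
U+122BD → 4-byte form F0 92 8A BD at offsets 0–3.
U+540A6 → 4-byte form F1 94 82 A6 at offsets 4–7.
U+20AF → 3-byte form E2 82 AF at offsets 8–10.
Offset 10 falls in char 3's range; it's byte 3 of E2 82 AF = 0xAF.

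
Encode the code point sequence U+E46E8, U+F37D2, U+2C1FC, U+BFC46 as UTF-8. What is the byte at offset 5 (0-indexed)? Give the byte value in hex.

U+E46E8 → 4-byte form F3 A4 9B A8 at offsets 0–3.
U+F37D2 → 4-byte form F3 B3 9F 92 at offsets 4–7.
Offset 5 falls in char 2's range; it's byte 2 of F3 B3 9F 92 = 0xB3.

0xB3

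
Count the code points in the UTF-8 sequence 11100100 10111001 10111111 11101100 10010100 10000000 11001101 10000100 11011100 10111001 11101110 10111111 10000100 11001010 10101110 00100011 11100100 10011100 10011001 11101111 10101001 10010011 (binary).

Byte at offset 0: 0xE4 = 11100100 → 3-byte char (#1). Advance 3.
Byte at offset 3: 0xEC = 11101100 → 3-byte char (#2). Advance 3.
Byte at offset 6: 0xCD = 11001101 → 2-byte char (#3). Advance 2.
Byte at offset 8: 0xDC = 11011100 → 2-byte char (#4). Advance 2.
Byte at offset 10: 0xEE = 11101110 → 3-byte char (#5). Advance 3.
Byte at offset 13: 0xCA = 11001010 → 2-byte char (#6). Advance 2.
Byte at offset 15: 0x23 = 00100011 → 1-byte char (#7). Advance 1.
Byte at offset 16: 0xE4 = 11100100 → 3-byte char (#8). Advance 3.
Byte at offset 19: 0xEF = 11101111 → 3-byte char (#9). Advance 3.
Reached end at offset 22 after 9 code points.

9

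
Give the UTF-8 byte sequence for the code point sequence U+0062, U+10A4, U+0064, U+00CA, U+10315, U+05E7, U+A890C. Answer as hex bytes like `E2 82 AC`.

62 E1 82 A4 64 C3 8A F0 90 8C 95 D7 A7 F2 A8 A4 8C

U+0062: 1-byte form → 62.
U+10A4: 3-byte form → E1 82 A4.
U+0064: 1-byte form → 64.
U+00CA: 2-byte form → C3 8A.
U+10315: 4-byte form → F0 90 8C 95.
U+05E7: 2-byte form → D7 A7.
U+A890C: 4-byte form → F2 A8 A4 8C.
Concatenated (17 bytes): 62 E1 82 A4 64 C3 8A F0 90 8C 95 D7 A7 F2 A8 A4 8C.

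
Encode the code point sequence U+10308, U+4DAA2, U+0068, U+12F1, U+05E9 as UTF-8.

F0 90 8C 88 F1 8D AA A2 68 E1 8B B1 D7 A9

U+10308: 4-byte form → F0 90 8C 88.
U+4DAA2: 4-byte form → F1 8D AA A2.
U+0068: 1-byte form → 68.
U+12F1: 3-byte form → E1 8B B1.
U+05E9: 2-byte form → D7 A9.
Concatenated (14 bytes): F0 90 8C 88 F1 8D AA A2 68 E1 8B B1 D7 A9.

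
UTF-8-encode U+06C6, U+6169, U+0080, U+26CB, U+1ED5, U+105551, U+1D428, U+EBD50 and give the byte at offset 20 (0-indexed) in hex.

0xA8

U+06C6 → 2-byte form DB 86 at offsets 0–1.
U+6169 → 3-byte form E6 85 A9 at offsets 2–4.
U+0080 → 2-byte form C2 80 at offsets 5–6.
U+26CB → 3-byte form E2 9B 8B at offsets 7–9.
U+1ED5 → 3-byte form E1 BB 95 at offsets 10–12.
U+105551 → 4-byte form F4 85 95 91 at offsets 13–16.
U+1D428 → 4-byte form F0 9D 90 A8 at offsets 17–20.
Offset 20 falls in char 7's range; it's byte 4 of F0 9D 90 A8 = 0xA8.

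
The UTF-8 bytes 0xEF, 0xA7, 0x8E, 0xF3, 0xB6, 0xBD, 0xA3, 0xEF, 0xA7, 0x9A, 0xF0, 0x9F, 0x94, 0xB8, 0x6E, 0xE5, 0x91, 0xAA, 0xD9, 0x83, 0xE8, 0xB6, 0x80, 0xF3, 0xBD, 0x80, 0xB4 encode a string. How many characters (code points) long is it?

9

Byte at offset 0: 0xEF = 11101111 → 3-byte char (#1). Advance 3.
Byte at offset 3: 0xF3 = 11110011 → 4-byte char (#2). Advance 4.
Byte at offset 7: 0xEF = 11101111 → 3-byte char (#3). Advance 3.
Byte at offset 10: 0xF0 = 11110000 → 4-byte char (#4). Advance 4.
Byte at offset 14: 0x6E = 01101110 → 1-byte char (#5). Advance 1.
Byte at offset 15: 0xE5 = 11100101 → 3-byte char (#6). Advance 3.
Byte at offset 18: 0xD9 = 11011001 → 2-byte char (#7). Advance 2.
Byte at offset 20: 0xE8 = 11101000 → 3-byte char (#8). Advance 3.
Byte at offset 23: 0xF3 = 11110011 → 4-byte char (#9). Advance 4.
Reached end at offset 27 after 9 code points.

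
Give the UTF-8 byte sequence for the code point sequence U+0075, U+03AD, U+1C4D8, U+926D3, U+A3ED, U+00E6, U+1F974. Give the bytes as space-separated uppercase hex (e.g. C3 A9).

U+0075: 1-byte form → 75.
U+03AD: 2-byte form → CE AD.
U+1C4D8: 4-byte form → F0 9C 93 98.
U+926D3: 4-byte form → F2 92 9B 93.
U+A3ED: 3-byte form → EA 8F AD.
U+00E6: 2-byte form → C3 A6.
U+1F974: 4-byte form → F0 9F A5 B4.
Concatenated (20 bytes): 75 CE AD F0 9C 93 98 F2 92 9B 93 EA 8F AD C3 A6 F0 9F A5 B4.

75 CE AD F0 9C 93 98 F2 92 9B 93 EA 8F AD C3 A6 F0 9F A5 B4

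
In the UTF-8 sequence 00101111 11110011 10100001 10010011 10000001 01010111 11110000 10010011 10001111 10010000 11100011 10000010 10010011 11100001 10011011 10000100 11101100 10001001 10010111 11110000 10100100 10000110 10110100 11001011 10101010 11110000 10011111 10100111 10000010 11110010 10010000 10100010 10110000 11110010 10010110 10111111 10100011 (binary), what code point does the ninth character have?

U+02EA

Offset 0: leading byte 0x2F = 00101111 → 1-byte char #1 = 2F.
Offset 1: leading byte 0xF3 = 11110011 → 4-byte char #2 = F3 A1 93 81.
Offset 5: leading byte 0x57 = 01010111 → 1-byte char #3 = 57.
Offset 6: leading byte 0xF0 = 11110000 → 4-byte char #4 = F0 93 8F 90.
Offset 10: leading byte 0xE3 = 11100011 → 3-byte char #5 = E3 82 93.
Offset 13: leading byte 0xE1 = 11100001 → 3-byte char #6 = E1 9B 84.
Offset 16: leading byte 0xEC = 11101100 → 3-byte char #7 = EC 89 97.
Offset 19: leading byte 0xF0 = 11110000 → 4-byte char #8 = F0 A4 86 B4.
Offset 23: leading byte 0xCB = 11001011 → 2-byte char #9 = CB AA.
Leading byte 0xCB = 11001011 matches 110xxxxx → 2-byte sequence.
Byte 1: 0xCB = 11001011, payload 01011 (5 bits).
Byte 2: 0xAA = 10101010 (10xxxxxx ✓), payload 101010.
Concatenate: 01011101010 = 0x2EA (11 bits → U+02EA).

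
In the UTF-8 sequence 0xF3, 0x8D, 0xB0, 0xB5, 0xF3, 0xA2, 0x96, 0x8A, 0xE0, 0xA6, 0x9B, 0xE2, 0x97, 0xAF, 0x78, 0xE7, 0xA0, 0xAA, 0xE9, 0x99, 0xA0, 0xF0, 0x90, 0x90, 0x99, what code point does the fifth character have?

Offset 0: leading byte 0xF3 = 11110011 → 4-byte char #1 = F3 8D B0 B5.
Offset 4: leading byte 0xF3 = 11110011 → 4-byte char #2 = F3 A2 96 8A.
Offset 8: leading byte 0xE0 = 11100000 → 3-byte char #3 = E0 A6 9B.
Offset 11: leading byte 0xE2 = 11100010 → 3-byte char #4 = E2 97 AF.
Offset 14: leading byte 0x78 = 01111000 → 1-byte char #5 = 78.
Leading byte 0x78 = 01111000 matches 0xxxxxxx → 1-byte sequence.
Byte 1: 0x78 = 01111000, payload 1111000 (7 bits).
Concatenate: 1111000 = 0x78 (7 bits → U+0078).

U+0078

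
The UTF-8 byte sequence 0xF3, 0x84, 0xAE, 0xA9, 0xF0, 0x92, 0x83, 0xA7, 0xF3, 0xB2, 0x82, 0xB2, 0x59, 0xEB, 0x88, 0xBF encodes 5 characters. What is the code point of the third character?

U+F20B2

Offset 0: leading byte 0xF3 = 11110011 → 4-byte char #1 = F3 84 AE A9.
Offset 4: leading byte 0xF0 = 11110000 → 4-byte char #2 = F0 92 83 A7.
Offset 8: leading byte 0xF3 = 11110011 → 4-byte char #3 = F3 B2 82 B2.
Leading byte 0xF3 = 11110011 matches 11110xxx → 4-byte sequence.
Byte 1: 0xF3 = 11110011, payload 011 (3 bits).
Byte 2: 0xB2 = 10110010 (10xxxxxx ✓), payload 110010.
Byte 3: 0x82 = 10000010 (10xxxxxx ✓), payload 000010.
Byte 4: 0xB2 = 10110010 (10xxxxxx ✓), payload 110010.
Concatenate: 011110010000010110010 = 0xF20B2 (21 bits → U+F20B2).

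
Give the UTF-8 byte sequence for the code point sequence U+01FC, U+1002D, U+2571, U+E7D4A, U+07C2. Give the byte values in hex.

C7 BC F0 90 80 AD E2 95 B1 F3 A7 B5 8A DF 82

U+01FC: 2-byte form → C7 BC.
U+1002D: 4-byte form → F0 90 80 AD.
U+2571: 3-byte form → E2 95 B1.
U+E7D4A: 4-byte form → F3 A7 B5 8A.
U+07C2: 2-byte form → DF 82.
Concatenated (15 bytes): C7 BC F0 90 80 AD E2 95 B1 F3 A7 B5 8A DF 82.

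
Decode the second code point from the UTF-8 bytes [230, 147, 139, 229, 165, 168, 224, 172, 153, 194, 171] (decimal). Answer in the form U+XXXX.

Offset 0: leading byte 0xE6 = 11100110 → 3-byte char #1 = E6 93 8B.
Offset 3: leading byte 0xE5 = 11100101 → 3-byte char #2 = E5 A5 A8.
Leading byte 0xE5 = 11100101 matches 1110xxxx → 3-byte sequence.
Byte 1: 0xE5 = 11100101, payload 0101 (4 bits).
Byte 2: 0xA5 = 10100101 (10xxxxxx ✓), payload 100101.
Byte 3: 0xA8 = 10101000 (10xxxxxx ✓), payload 101000.
Concatenate: 0101100101101000 = 0x5968 (16 bits → U+5968).

U+5968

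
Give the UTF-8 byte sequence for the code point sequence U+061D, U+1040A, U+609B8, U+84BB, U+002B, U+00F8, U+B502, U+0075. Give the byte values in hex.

U+061D: 2-byte form → D8 9D.
U+1040A: 4-byte form → F0 90 90 8A.
U+609B8: 4-byte form → F1 A0 A6 B8.
U+84BB: 3-byte form → E8 92 BB.
U+002B: 1-byte form → 2B.
U+00F8: 2-byte form → C3 B8.
U+B502: 3-byte form → EB 94 82.
U+0075: 1-byte form → 75.
Concatenated (20 bytes): D8 9D F0 90 90 8A F1 A0 A6 B8 E8 92 BB 2B C3 B8 EB 94 82 75.

D8 9D F0 90 90 8A F1 A0 A6 B8 E8 92 BB 2B C3 B8 EB 94 82 75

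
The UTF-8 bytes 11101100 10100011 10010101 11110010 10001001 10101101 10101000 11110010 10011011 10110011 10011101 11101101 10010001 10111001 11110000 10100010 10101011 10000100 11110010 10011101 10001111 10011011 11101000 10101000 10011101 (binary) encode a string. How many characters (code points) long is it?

7

Byte at offset 0: 0xEC = 11101100 → 3-byte char (#1). Advance 3.
Byte at offset 3: 0xF2 = 11110010 → 4-byte char (#2). Advance 4.
Byte at offset 7: 0xF2 = 11110010 → 4-byte char (#3). Advance 4.
Byte at offset 11: 0xED = 11101101 → 3-byte char (#4). Advance 3.
Byte at offset 14: 0xF0 = 11110000 → 4-byte char (#5). Advance 4.
Byte at offset 18: 0xF2 = 11110010 → 4-byte char (#6). Advance 4.
Byte at offset 22: 0xE8 = 11101000 → 3-byte char (#7). Advance 3.
Reached end at offset 25 after 7 code points.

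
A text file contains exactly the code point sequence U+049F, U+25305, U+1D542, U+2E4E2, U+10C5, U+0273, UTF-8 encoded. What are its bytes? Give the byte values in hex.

D2 9F F0 A5 8C 85 F0 9D 95 82 F0 AE 93 A2 E1 83 85 C9 B3

U+049F: 2-byte form → D2 9F.
U+25305: 4-byte form → F0 A5 8C 85.
U+1D542: 4-byte form → F0 9D 95 82.
U+2E4E2: 4-byte form → F0 AE 93 A2.
U+10C5: 3-byte form → E1 83 85.
U+0273: 2-byte form → C9 B3.
Concatenated (19 bytes): D2 9F F0 A5 8C 85 F0 9D 95 82 F0 AE 93 A2 E1 83 85 C9 B3.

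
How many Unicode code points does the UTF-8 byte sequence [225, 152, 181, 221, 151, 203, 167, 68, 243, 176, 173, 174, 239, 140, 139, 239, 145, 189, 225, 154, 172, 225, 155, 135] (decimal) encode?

9

Byte at offset 0: 0xE1 = 11100001 → 3-byte char (#1). Advance 3.
Byte at offset 3: 0xDD = 11011101 → 2-byte char (#2). Advance 2.
Byte at offset 5: 0xCB = 11001011 → 2-byte char (#3). Advance 2.
Byte at offset 7: 0x44 = 01000100 → 1-byte char (#4). Advance 1.
Byte at offset 8: 0xF3 = 11110011 → 4-byte char (#5). Advance 4.
Byte at offset 12: 0xEF = 11101111 → 3-byte char (#6). Advance 3.
Byte at offset 15: 0xEF = 11101111 → 3-byte char (#7). Advance 3.
Byte at offset 18: 0xE1 = 11100001 → 3-byte char (#8). Advance 3.
Byte at offset 21: 0xE1 = 11100001 → 3-byte char (#9). Advance 3.
Reached end at offset 24 after 9 code points.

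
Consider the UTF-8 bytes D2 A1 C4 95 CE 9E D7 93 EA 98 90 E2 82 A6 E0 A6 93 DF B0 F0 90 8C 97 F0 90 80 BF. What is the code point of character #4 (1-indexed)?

Offset 0: leading byte 0xD2 = 11010010 → 2-byte char #1 = D2 A1.
Offset 2: leading byte 0xC4 = 11000100 → 2-byte char #2 = C4 95.
Offset 4: leading byte 0xCE = 11001110 → 2-byte char #3 = CE 9E.
Offset 6: leading byte 0xD7 = 11010111 → 2-byte char #4 = D7 93.
Leading byte 0xD7 = 11010111 matches 110xxxxx → 2-byte sequence.
Byte 1: 0xD7 = 11010111, payload 10111 (5 bits).
Byte 2: 0x93 = 10010011 (10xxxxxx ✓), payload 010011.
Concatenate: 10111010011 = 0x5D3 (11 bits → U+05D3).

U+05D3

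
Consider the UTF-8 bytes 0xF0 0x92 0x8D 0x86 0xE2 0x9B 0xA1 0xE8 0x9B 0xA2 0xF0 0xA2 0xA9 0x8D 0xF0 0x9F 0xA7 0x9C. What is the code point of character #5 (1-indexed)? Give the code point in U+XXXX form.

U+1F9DC

Offset 0: leading byte 0xF0 = 11110000 → 4-byte char #1 = F0 92 8D 86.
Offset 4: leading byte 0xE2 = 11100010 → 3-byte char #2 = E2 9B A1.
Offset 7: leading byte 0xE8 = 11101000 → 3-byte char #3 = E8 9B A2.
Offset 10: leading byte 0xF0 = 11110000 → 4-byte char #4 = F0 A2 A9 8D.
Offset 14: leading byte 0xF0 = 11110000 → 4-byte char #5 = F0 9F A7 9C.
Leading byte 0xF0 = 11110000 matches 11110xxx → 4-byte sequence.
Byte 1: 0xF0 = 11110000, payload 000 (3 bits).
Byte 2: 0x9F = 10011111 (10xxxxxx ✓), payload 011111.
Byte 3: 0xA7 = 10100111 (10xxxxxx ✓), payload 100111.
Byte 4: 0x9C = 10011100 (10xxxxxx ✓), payload 011100.
Concatenate: 000011111100111011100 = 0x1F9DC (21 bits → U+1F9DC).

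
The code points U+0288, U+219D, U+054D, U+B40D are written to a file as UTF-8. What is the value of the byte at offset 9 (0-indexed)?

0x8D

U+0288 → 2-byte form CA 88 at offsets 0–1.
U+219D → 3-byte form E2 86 9D at offsets 2–4.
U+054D → 2-byte form D5 8D at offsets 5–6.
U+B40D → 3-byte form EB 90 8D at offsets 7–9.
Offset 9 falls in char 4's range; it's byte 3 of EB 90 8D = 0x8D.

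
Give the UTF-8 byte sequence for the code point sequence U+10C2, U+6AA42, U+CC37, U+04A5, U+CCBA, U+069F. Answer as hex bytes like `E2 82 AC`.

E1 83 82 F1 AA A9 82 EC B0 B7 D2 A5 EC B2 BA DA 9F

U+10C2: 3-byte form → E1 83 82.
U+6AA42: 4-byte form → F1 AA A9 82.
U+CC37: 3-byte form → EC B0 B7.
U+04A5: 2-byte form → D2 A5.
U+CCBA: 3-byte form → EC B2 BA.
U+069F: 2-byte form → DA 9F.
Concatenated (17 bytes): E1 83 82 F1 AA A9 82 EC B0 B7 D2 A5 EC B2 BA DA 9F.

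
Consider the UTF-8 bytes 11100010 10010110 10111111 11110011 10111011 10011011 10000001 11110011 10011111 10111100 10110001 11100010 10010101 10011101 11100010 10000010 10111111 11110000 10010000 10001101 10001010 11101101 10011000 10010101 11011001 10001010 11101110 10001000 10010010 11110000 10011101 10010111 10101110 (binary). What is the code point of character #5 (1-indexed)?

U+20BF

Offset 0: leading byte 0xE2 = 11100010 → 3-byte char #1 = E2 96 BF.
Offset 3: leading byte 0xF3 = 11110011 → 4-byte char #2 = F3 BB 9B 81.
Offset 7: leading byte 0xF3 = 11110011 → 4-byte char #3 = F3 9F BC B1.
Offset 11: leading byte 0xE2 = 11100010 → 3-byte char #4 = E2 95 9D.
Offset 14: leading byte 0xE2 = 11100010 → 3-byte char #5 = E2 82 BF.
Leading byte 0xE2 = 11100010 matches 1110xxxx → 3-byte sequence.
Byte 1: 0xE2 = 11100010, payload 0010 (4 bits).
Byte 2: 0x82 = 10000010 (10xxxxxx ✓), payload 000010.
Byte 3: 0xBF = 10111111 (10xxxxxx ✓), payload 111111.
Concatenate: 0010000010111111 = 0x20BF (16 bits → U+20BF).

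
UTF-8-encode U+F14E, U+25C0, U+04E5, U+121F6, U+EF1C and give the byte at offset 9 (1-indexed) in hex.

1-indexed offset 9 is 0-indexed offset 8.
U+F14E → 3-byte form EF 85 8E at offsets 0–2.
U+25C0 → 3-byte form E2 97 80 at offsets 3–5.
U+04E5 → 2-byte form D3 A5 at offsets 6–7.
U+121F6 → 4-byte form F0 92 87 B6 at offsets 8–11.
Offset 8 falls in char 4's range; it's byte 1 of F0 92 87 B6 = 0xF0.

0xF0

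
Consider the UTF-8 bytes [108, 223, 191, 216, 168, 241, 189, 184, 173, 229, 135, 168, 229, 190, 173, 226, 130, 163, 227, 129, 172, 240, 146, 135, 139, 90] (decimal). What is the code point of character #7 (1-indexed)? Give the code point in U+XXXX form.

U+20A3

Offset 0: leading byte 0x6C = 01101100 → 1-byte char #1 = 6C.
Offset 1: leading byte 0xDF = 11011111 → 2-byte char #2 = DF BF.
Offset 3: leading byte 0xD8 = 11011000 → 2-byte char #3 = D8 A8.
Offset 5: leading byte 0xF1 = 11110001 → 4-byte char #4 = F1 BD B8 AD.
Offset 9: leading byte 0xE5 = 11100101 → 3-byte char #5 = E5 87 A8.
Offset 12: leading byte 0xE5 = 11100101 → 3-byte char #6 = E5 BE AD.
Offset 15: leading byte 0xE2 = 11100010 → 3-byte char #7 = E2 82 A3.
Leading byte 0xE2 = 11100010 matches 1110xxxx → 3-byte sequence.
Byte 1: 0xE2 = 11100010, payload 0010 (4 bits).
Byte 2: 0x82 = 10000010 (10xxxxxx ✓), payload 000010.
Byte 3: 0xA3 = 10100011 (10xxxxxx ✓), payload 100011.
Concatenate: 0010000010100011 = 0x20A3 (16 bits → U+20A3).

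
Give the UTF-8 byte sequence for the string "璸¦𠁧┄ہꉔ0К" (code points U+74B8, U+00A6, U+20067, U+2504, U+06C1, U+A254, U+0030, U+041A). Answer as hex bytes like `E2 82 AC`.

E7 92 B8 C2 A6 F0 A0 81 A7 E2 94 84 DB 81 EA 89 94 30 D0 9A

U+74B8: 3-byte form → E7 92 B8.
U+00A6: 2-byte form → C2 A6.
U+20067: 4-byte form → F0 A0 81 A7.
U+2504: 3-byte form → E2 94 84.
U+06C1: 2-byte form → DB 81.
U+A254: 3-byte form → EA 89 94.
U+0030: 1-byte form → 30.
U+041A: 2-byte form → D0 9A.
Concatenated (20 bytes): E7 92 B8 C2 A6 F0 A0 81 A7 E2 94 84 DB 81 EA 89 94 30 D0 9A.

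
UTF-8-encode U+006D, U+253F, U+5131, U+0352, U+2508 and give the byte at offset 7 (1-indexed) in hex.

1-indexed offset 7 is 0-indexed offset 6.
U+006D → 1-byte form 6D at offsets 0–0.
U+253F → 3-byte form E2 94 BF at offsets 1–3.
U+5131 → 3-byte form E5 84 B1 at offsets 4–6.
Offset 6 falls in char 3's range; it's byte 3 of E5 84 B1 = 0xB1.

0xB1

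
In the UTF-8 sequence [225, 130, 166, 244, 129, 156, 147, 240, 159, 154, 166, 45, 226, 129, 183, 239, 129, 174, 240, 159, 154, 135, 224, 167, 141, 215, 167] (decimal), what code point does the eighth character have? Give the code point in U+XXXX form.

Offset 0: leading byte 0xE1 = 11100001 → 3-byte char #1 = E1 82 A6.
Offset 3: leading byte 0xF4 = 11110100 → 4-byte char #2 = F4 81 9C 93.
Offset 7: leading byte 0xF0 = 11110000 → 4-byte char #3 = F0 9F 9A A6.
Offset 11: leading byte 0x2D = 00101101 → 1-byte char #4 = 2D.
Offset 12: leading byte 0xE2 = 11100010 → 3-byte char #5 = E2 81 B7.
Offset 15: leading byte 0xEF = 11101111 → 3-byte char #6 = EF 81 AE.
Offset 18: leading byte 0xF0 = 11110000 → 4-byte char #7 = F0 9F 9A 87.
Offset 22: leading byte 0xE0 = 11100000 → 3-byte char #8 = E0 A7 8D.
Leading byte 0xE0 = 11100000 matches 1110xxxx → 3-byte sequence.
Byte 1: 0xE0 = 11100000, payload 0000 (4 bits).
Byte 2: 0xA7 = 10100111 (10xxxxxx ✓), payload 100111.
Byte 3: 0x8D = 10001101 (10xxxxxx ✓), payload 001101.
Concatenate: 0000100111001101 = 0x9CD (16 bits → U+09CD).

U+09CD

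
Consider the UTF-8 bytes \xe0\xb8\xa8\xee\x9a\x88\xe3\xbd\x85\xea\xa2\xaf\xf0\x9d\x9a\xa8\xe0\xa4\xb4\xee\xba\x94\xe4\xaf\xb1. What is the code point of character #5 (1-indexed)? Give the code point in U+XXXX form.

U+1D6A8

Offset 0: leading byte 0xE0 = 11100000 → 3-byte char #1 = E0 B8 A8.
Offset 3: leading byte 0xEE = 11101110 → 3-byte char #2 = EE 9A 88.
Offset 6: leading byte 0xE3 = 11100011 → 3-byte char #3 = E3 BD 85.
Offset 9: leading byte 0xEA = 11101010 → 3-byte char #4 = EA A2 AF.
Offset 12: leading byte 0xF0 = 11110000 → 4-byte char #5 = F0 9D 9A A8.
Leading byte 0xF0 = 11110000 matches 11110xxx → 4-byte sequence.
Byte 1: 0xF0 = 11110000, payload 000 (3 bits).
Byte 2: 0x9D = 10011101 (10xxxxxx ✓), payload 011101.
Byte 3: 0x9A = 10011010 (10xxxxxx ✓), payload 011010.
Byte 4: 0xA8 = 10101000 (10xxxxxx ✓), payload 101000.
Concatenate: 000011101011010101000 = 0x1D6A8 (21 bits → U+1D6A8).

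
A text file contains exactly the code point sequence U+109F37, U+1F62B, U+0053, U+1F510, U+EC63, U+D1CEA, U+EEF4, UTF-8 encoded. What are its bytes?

F4 89 BC B7 F0 9F 98 AB 53 F0 9F 94 90 EE B1 A3 F3 91 B3 AA EE BB B4

U+109F37: 4-byte form → F4 89 BC B7.
U+1F62B: 4-byte form → F0 9F 98 AB.
U+0053: 1-byte form → 53.
U+1F510: 4-byte form → F0 9F 94 90.
U+EC63: 3-byte form → EE B1 A3.
U+D1CEA: 4-byte form → F3 91 B3 AA.
U+EEF4: 3-byte form → EE BB B4.
Concatenated (23 bytes): F4 89 BC B7 F0 9F 98 AB 53 F0 9F 94 90 EE B1 A3 F3 91 B3 AA EE BB B4.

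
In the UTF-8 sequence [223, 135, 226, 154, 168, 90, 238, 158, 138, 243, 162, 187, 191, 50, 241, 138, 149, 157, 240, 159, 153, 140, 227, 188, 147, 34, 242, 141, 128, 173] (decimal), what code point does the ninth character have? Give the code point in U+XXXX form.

Offset 0: leading byte 0xDF = 11011111 → 2-byte char #1 = DF 87.
Offset 2: leading byte 0xE2 = 11100010 → 3-byte char #2 = E2 9A A8.
Offset 5: leading byte 0x5A = 01011010 → 1-byte char #3 = 5A.
Offset 6: leading byte 0xEE = 11101110 → 3-byte char #4 = EE 9E 8A.
Offset 9: leading byte 0xF3 = 11110011 → 4-byte char #5 = F3 A2 BB BF.
Offset 13: leading byte 0x32 = 00110010 → 1-byte char #6 = 32.
Offset 14: leading byte 0xF1 = 11110001 → 4-byte char #7 = F1 8A 95 9D.
Offset 18: leading byte 0xF0 = 11110000 → 4-byte char #8 = F0 9F 99 8C.
Offset 22: leading byte 0xE3 = 11100011 → 3-byte char #9 = E3 BC 93.
Leading byte 0xE3 = 11100011 matches 1110xxxx → 3-byte sequence.
Byte 1: 0xE3 = 11100011, payload 0011 (4 bits).
Byte 2: 0xBC = 10111100 (10xxxxxx ✓), payload 111100.
Byte 3: 0x93 = 10010011 (10xxxxxx ✓), payload 010011.
Concatenate: 0011111100010011 = 0x3F13 (16 bits → U+3F13).

U+3F13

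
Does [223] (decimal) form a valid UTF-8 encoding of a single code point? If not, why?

Leading byte 0xDF = 11011111 → 2-byte form, but only 1 byte is present.

invalid (sequence truncated)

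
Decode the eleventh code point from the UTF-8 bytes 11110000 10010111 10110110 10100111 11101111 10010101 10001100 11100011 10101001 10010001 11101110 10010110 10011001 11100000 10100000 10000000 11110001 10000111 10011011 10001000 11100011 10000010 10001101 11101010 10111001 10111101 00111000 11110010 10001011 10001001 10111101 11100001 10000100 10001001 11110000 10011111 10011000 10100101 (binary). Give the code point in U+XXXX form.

U+1109

Offset 0: leading byte 0xF0 = 11110000 → 4-byte char #1 = F0 97 B6 A7.
Offset 4: leading byte 0xEF = 11101111 → 3-byte char #2 = EF 95 8C.
Offset 7: leading byte 0xE3 = 11100011 → 3-byte char #3 = E3 A9 91.
Offset 10: leading byte 0xEE = 11101110 → 3-byte char #4 = EE 96 99.
Offset 13: leading byte 0xE0 = 11100000 → 3-byte char #5 = E0 A0 80.
Offset 16: leading byte 0xF1 = 11110001 → 4-byte char #6 = F1 87 9B 88.
Offset 20: leading byte 0xE3 = 11100011 → 3-byte char #7 = E3 82 8D.
Offset 23: leading byte 0xEA = 11101010 → 3-byte char #8 = EA B9 BD.
Offset 26: leading byte 0x38 = 00111000 → 1-byte char #9 = 38.
Offset 27: leading byte 0xF2 = 11110010 → 4-byte char #10 = F2 8B 89 BD.
Offset 31: leading byte 0xE1 = 11100001 → 3-byte char #11 = E1 84 89.
Leading byte 0xE1 = 11100001 matches 1110xxxx → 3-byte sequence.
Byte 1: 0xE1 = 11100001, payload 0001 (4 bits).
Byte 2: 0x84 = 10000100 (10xxxxxx ✓), payload 000100.
Byte 3: 0x89 = 10001001 (10xxxxxx ✓), payload 001001.
Concatenate: 0001000100001001 = 0x1109 (16 bits → U+1109).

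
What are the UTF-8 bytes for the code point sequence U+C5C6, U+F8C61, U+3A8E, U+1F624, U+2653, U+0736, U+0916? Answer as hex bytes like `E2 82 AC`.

EC 97 86 F3 B8 B1 A1 E3 AA 8E F0 9F 98 A4 E2 99 93 DC B6 E0 A4 96

U+C5C6: 3-byte form → EC 97 86.
U+F8C61: 4-byte form → F3 B8 B1 A1.
U+3A8E: 3-byte form → E3 AA 8E.
U+1F624: 4-byte form → F0 9F 98 A4.
U+2653: 3-byte form → E2 99 93.
U+0736: 2-byte form → DC B6.
U+0916: 3-byte form → E0 A4 96.
Concatenated (22 bytes): EC 97 86 F3 B8 B1 A1 E3 AA 8E F0 9F 98 A4 E2 99 93 DC B6 E0 A4 96.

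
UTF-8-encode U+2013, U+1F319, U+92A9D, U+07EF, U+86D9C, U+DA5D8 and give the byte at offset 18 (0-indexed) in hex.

U+2013 → 3-byte form E2 80 93 at offsets 0–2.
U+1F319 → 4-byte form F0 9F 8C 99 at offsets 3–6.
U+92A9D → 4-byte form F2 92 AA 9D at offsets 7–10.
U+07EF → 2-byte form DF AF at offsets 11–12.
U+86D9C → 4-byte form F2 86 B6 9C at offsets 13–16.
U+DA5D8 → 4-byte form F3 9A 97 98 at offsets 17–20.
Offset 18 falls in char 6's range; it's byte 2 of F3 9A 97 98 = 0x9A.

0x9A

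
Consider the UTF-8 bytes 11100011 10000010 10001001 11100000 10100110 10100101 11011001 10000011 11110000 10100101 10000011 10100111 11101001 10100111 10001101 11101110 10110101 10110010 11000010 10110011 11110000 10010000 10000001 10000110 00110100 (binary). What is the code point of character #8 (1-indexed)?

Offset 0: leading byte 0xE3 = 11100011 → 3-byte char #1 = E3 82 89.
Offset 3: leading byte 0xE0 = 11100000 → 3-byte char #2 = E0 A6 A5.
Offset 6: leading byte 0xD9 = 11011001 → 2-byte char #3 = D9 83.
Offset 8: leading byte 0xF0 = 11110000 → 4-byte char #4 = F0 A5 83 A7.
Offset 12: leading byte 0xE9 = 11101001 → 3-byte char #5 = E9 A7 8D.
Offset 15: leading byte 0xEE = 11101110 → 3-byte char #6 = EE B5 B2.
Offset 18: leading byte 0xC2 = 11000010 → 2-byte char #7 = C2 B3.
Offset 20: leading byte 0xF0 = 11110000 → 4-byte char #8 = F0 90 81 86.
Leading byte 0xF0 = 11110000 matches 11110xxx → 4-byte sequence.
Byte 1: 0xF0 = 11110000, payload 000 (3 bits).
Byte 2: 0x90 = 10010000 (10xxxxxx ✓), payload 010000.
Byte 3: 0x81 = 10000001 (10xxxxxx ✓), payload 000001.
Byte 4: 0x86 = 10000110 (10xxxxxx ✓), payload 000110.
Concatenate: 000010000000001000110 = 0x10046 (21 bits → U+10046).

U+10046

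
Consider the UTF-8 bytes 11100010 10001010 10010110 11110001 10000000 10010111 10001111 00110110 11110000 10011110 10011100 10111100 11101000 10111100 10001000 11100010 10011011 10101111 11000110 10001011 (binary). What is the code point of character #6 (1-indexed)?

Offset 0: leading byte 0xE2 = 11100010 → 3-byte char #1 = E2 8A 96.
Offset 3: leading byte 0xF1 = 11110001 → 4-byte char #2 = F1 80 97 8F.
Offset 7: leading byte 0x36 = 00110110 → 1-byte char #3 = 36.
Offset 8: leading byte 0xF0 = 11110000 → 4-byte char #4 = F0 9E 9C BC.
Offset 12: leading byte 0xE8 = 11101000 → 3-byte char #5 = E8 BC 88.
Offset 15: leading byte 0xE2 = 11100010 → 3-byte char #6 = E2 9B AF.
Leading byte 0xE2 = 11100010 matches 1110xxxx → 3-byte sequence.
Byte 1: 0xE2 = 11100010, payload 0010 (4 bits).
Byte 2: 0x9B = 10011011 (10xxxxxx ✓), payload 011011.
Byte 3: 0xAF = 10101111 (10xxxxxx ✓), payload 101111.
Concatenate: 0010011011101111 = 0x26EF (16 bits → U+26EF).

U+26EF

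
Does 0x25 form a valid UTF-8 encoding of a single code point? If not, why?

Leading byte 0x25 = 00100101 → 1-byte form.

valid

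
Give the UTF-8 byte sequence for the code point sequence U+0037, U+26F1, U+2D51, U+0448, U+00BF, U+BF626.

37 E2 9B B1 E2 B5 91 D1 88 C2 BF F2 BF 98 A6

U+0037: 1-byte form → 37.
U+26F1: 3-byte form → E2 9B B1.
U+2D51: 3-byte form → E2 B5 91.
U+0448: 2-byte form → D1 88.
U+00BF: 2-byte form → C2 BF.
U+BF626: 4-byte form → F2 BF 98 A6.
Concatenated (15 bytes): 37 E2 9B B1 E2 B5 91 D1 88 C2 BF F2 BF 98 A6.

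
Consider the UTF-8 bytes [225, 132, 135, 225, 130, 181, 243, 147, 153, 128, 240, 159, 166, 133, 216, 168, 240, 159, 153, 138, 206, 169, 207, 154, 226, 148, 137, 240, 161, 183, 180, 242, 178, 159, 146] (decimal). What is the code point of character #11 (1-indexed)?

U+B27D2

Offset 0: leading byte 0xE1 = 11100001 → 3-byte char #1 = E1 84 87.
Offset 3: leading byte 0xE1 = 11100001 → 3-byte char #2 = E1 82 B5.
Offset 6: leading byte 0xF3 = 11110011 → 4-byte char #3 = F3 93 99 80.
Offset 10: leading byte 0xF0 = 11110000 → 4-byte char #4 = F0 9F A6 85.
Offset 14: leading byte 0xD8 = 11011000 → 2-byte char #5 = D8 A8.
Offset 16: leading byte 0xF0 = 11110000 → 4-byte char #6 = F0 9F 99 8A.
Offset 20: leading byte 0xCE = 11001110 → 2-byte char #7 = CE A9.
Offset 22: leading byte 0xCF = 11001111 → 2-byte char #8 = CF 9A.
Offset 24: leading byte 0xE2 = 11100010 → 3-byte char #9 = E2 94 89.
Offset 27: leading byte 0xF0 = 11110000 → 4-byte char #10 = F0 A1 B7 B4.
Offset 31: leading byte 0xF2 = 11110010 → 4-byte char #11 = F2 B2 9F 92.
Leading byte 0xF2 = 11110010 matches 11110xxx → 4-byte sequence.
Byte 1: 0xF2 = 11110010, payload 010 (3 bits).
Byte 2: 0xB2 = 10110010 (10xxxxxx ✓), payload 110010.
Byte 3: 0x9F = 10011111 (10xxxxxx ✓), payload 011111.
Byte 4: 0x92 = 10010010 (10xxxxxx ✓), payload 010010.
Concatenate: 010110010011111010010 = 0xB27D2 (21 bits → U+B27D2).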